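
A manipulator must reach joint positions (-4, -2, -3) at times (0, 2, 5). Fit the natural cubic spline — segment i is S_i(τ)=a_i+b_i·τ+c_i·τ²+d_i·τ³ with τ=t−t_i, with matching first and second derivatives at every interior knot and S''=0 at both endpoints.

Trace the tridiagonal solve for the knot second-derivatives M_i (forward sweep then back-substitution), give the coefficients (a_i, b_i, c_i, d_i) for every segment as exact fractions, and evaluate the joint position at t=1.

  seg 0: a=-4 b=19/15 c=0 d=-1/15
  seg 1: a=-2 b=7/15 c=-2/5 d=2/45
S(1) = -14/5

Δ: Δ0=1, Δ1=-1/3
row 1: diag=10, rhs=-8; c'=3/10, d'=-4/5
back: M1=-4/5
M: M0=0, M1=-4/5, M2=0
seg 0: a=-4, c=M0/2=0, d=(M1−M0)/(6·2)=-1/15, b=Δ0−h0·(2M0+M1)/6=19/15
seg 1: a=-2, c=M1/2=-2/5, d=(M2−M1)/(6·3)=2/45, b=Δ1−h1·(2M1+M2)/6=7/15
t_q=1 → seg 0, τ=1; S=-4+19/15·τ+0·τ²+-1/15·τ³=-14/5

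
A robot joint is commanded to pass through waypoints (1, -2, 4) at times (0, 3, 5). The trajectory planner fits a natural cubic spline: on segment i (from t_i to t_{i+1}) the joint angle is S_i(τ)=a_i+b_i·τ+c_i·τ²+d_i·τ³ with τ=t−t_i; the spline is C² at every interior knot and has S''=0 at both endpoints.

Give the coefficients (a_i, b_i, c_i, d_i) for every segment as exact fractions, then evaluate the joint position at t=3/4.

Δ: Δ0=-1, Δ1=3
row 1: diag=10, rhs=24; c'=1/5, d'=12/5
back: M1=12/5
M: M0=0, M1=12/5, M2=0
seg 0: a=1, c=M0/2=0, d=(M1−M0)/(6·3)=2/15, b=Δ0−h0·(2M0+M1)/6=-11/5
seg 1: a=-2, c=M1/2=6/5, d=(M2−M1)/(6·2)=-1/5, b=Δ1−h1·(2M1+M2)/6=7/5
t_q=3/4 → seg 0, τ=3/4; S=1+-11/5·τ+0·τ²+2/15·τ³=-19/32

  seg 0: a=1 b=-11/5 c=0 d=2/15
  seg 1: a=-2 b=7/5 c=6/5 d=-1/5
S(3/4) = -19/32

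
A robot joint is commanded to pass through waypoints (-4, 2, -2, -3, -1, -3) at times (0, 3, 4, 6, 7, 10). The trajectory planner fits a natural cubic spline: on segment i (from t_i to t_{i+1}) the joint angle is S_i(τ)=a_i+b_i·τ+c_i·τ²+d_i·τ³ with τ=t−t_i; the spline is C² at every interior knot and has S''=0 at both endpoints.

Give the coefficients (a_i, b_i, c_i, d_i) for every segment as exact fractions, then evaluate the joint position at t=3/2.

Δ: Δ0=2, Δ1=-4, Δ2=-1/2, Δ3=2, Δ4=-2/3
row 1: diag=8, rhs=-36; c'=1/8, d'=-9/2
row 2: denom=6−1·1/8=47/8; d'=(21−1·-9/2)/(47/8)=204/47
row 3: denom=6−2·16/47=250/47; d'=(15−2·204/47)/(250/47)=297/250
row 4: denom=8−1·47/250=1953/250; d'=(-16−1·297/250)/(1953/250)=-4297/1953
back: M4=-4297/1953
back: M3=297/250−47/250·-4297/1953=3128/1953
back: M2=204/47−16/47·3128/1953=7412/1953
back: M1=-9/2−1/8·7412/1953=-9715/1953
M: M0=0, M1=-9715/1953, M2=7412/1953, M3=3128/1953, M4=-4297/1953, M5=0
seg 0: a=-4, c=M0/2=0, d=(M1−M0)/(6·3)=-9715/35154, b=Δ0−h0·(2M0+M1)/6=17527/3906
seg 1: a=2, c=M1/2=-9715/3906, d=(M2−M1)/(6·1)=1903/1302, b=Δ1−h1·(2M1+M2)/6=-5809/1953
seg 2: a=-2, c=M2/2=3706/1953, d=(M3−M2)/(6·2)=-17/93, b=Δ2−h2·(2M2+M3)/6=-13921/3906
seg 3: a=-3, c=M3/2=1564/1953, d=(M4−M3)/(6·1)=-275/434, b=Δ3−h3·(2M3+M4)/6=7159/3906
seg 4: a=-1, c=M4/2=-4297/3906, d=(M5−M4)/(6·3)=4297/35154, b=Δ4−h4·(2M4+M5)/6=2995/1953
t_q=3/2 → seg 0, τ=3/2; S=-4+17527/3906·τ+0·τ²+-9715/35154·τ³=6243/3472

  seg 0: a=-4 b=17527/3906 c=0 d=-9715/35154
  seg 1: a=2 b=-5809/1953 c=-9715/3906 d=1903/1302
  seg 2: a=-2 b=-13921/3906 c=3706/1953 d=-17/93
  seg 3: a=-3 b=7159/3906 c=1564/1953 d=-275/434
  seg 4: a=-1 b=2995/1953 c=-4297/3906 d=4297/35154
S(3/2) = 6243/3472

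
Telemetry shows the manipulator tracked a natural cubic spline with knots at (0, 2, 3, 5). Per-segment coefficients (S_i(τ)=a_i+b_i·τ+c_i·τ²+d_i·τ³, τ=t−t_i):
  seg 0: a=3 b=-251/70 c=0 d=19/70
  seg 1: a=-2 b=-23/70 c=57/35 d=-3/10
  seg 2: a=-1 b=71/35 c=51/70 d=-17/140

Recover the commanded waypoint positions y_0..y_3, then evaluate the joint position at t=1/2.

y_0 = S_0(0) = a_0 = 3
y_1 = S_1(0) = a_1 = -2
y_2 = S_2(0) = a_2 = -1
y_3 = S_2(2) = 5
t_q=1/2 is in segment 0 (τ=1/2); S_0(τ)=139/112

y_0=3 y_1=-2 y_2=-1 y_3=5
S(1/2) = 139/112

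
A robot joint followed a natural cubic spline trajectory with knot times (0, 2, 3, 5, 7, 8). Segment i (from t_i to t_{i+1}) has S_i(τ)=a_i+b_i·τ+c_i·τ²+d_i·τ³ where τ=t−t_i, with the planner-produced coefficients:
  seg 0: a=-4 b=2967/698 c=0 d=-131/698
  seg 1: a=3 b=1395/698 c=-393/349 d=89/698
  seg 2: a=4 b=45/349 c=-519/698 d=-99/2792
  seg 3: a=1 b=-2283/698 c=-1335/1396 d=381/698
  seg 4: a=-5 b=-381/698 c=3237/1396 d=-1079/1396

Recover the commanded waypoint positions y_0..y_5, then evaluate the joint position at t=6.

y_0 = S_0(0) = a_0 = -4
y_1 = S_1(0) = a_1 = 3
y_2 = S_2(0) = a_2 = 4
y_3 = S_3(0) = a_3 = 1
y_4 = S_4(0) = a_4 = -5
y_5 = S_4(1) = -4
t_q=6 is in segment 3 (τ=1); S_3(τ)=-3743/1396

y_0=-4 y_1=3 y_2=4 y_3=1 y_4=-5 y_5=-4
S(6) = -3743/1396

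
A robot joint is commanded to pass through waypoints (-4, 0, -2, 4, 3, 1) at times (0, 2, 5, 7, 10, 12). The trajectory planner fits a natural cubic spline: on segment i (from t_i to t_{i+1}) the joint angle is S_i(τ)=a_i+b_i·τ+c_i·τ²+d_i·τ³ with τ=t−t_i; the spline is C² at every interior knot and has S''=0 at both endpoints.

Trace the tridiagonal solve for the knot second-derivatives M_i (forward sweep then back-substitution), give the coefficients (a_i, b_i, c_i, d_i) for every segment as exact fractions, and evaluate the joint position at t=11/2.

Δ: Δ0=2, Δ1=-2/3, Δ2=3, Δ3=-1/3, Δ4=-1
row 1: diag=10, rhs=-16; c'=3/10, d'=-8/5
row 2: denom=10−3·3/10=91/10; d'=(22−3·-8/5)/(91/10)=268/91
row 3: denom=10−2·20/91=870/91; d'=(-20−2·268/91)/(870/91)=-1178/435
row 4: denom=10−3·91/290=2627/290; d'=(-4−3·-1178/435)/(2627/290)=1196/2627
back: M4=1196/2627
back: M3=-1178/435−91/290·1196/2627=-22468/7881
back: M2=268/91−20/91·-22468/7881=28148/7881
back: M1=-8/5−3/10·28148/7881=-7018/2627
M: M0=0, M1=-7018/2627, M2=28148/7881, M3=-22468/7881, M4=1196/2627, M5=0
seg 0: a=-4, c=M0/2=0, d=(M1−M0)/(6·2)=-3509/15762, b=Δ0−h0·(2M0+M1)/6=22780/7881
seg 1: a=0, c=M1/2=-3509/2627, d=(M2−M1)/(6·3)=24601/70929, b=Δ1−h1·(2M1+M2)/6=1726/7881
seg 2: a=-2, c=M2/2=14074/7881, d=(M3−M2)/(6·2)=-38/71, b=Δ2−h2·(2M2+M3)/6=12367/7881
seg 3: a=4, c=M3/2=-11234/7881, d=(M4−M3)/(6·3)=13028/70929, b=Δ3−h3·(2M3+M4)/6=18047/7881
seg 4: a=3, c=M4/2=598/2627, d=(M5−M4)/(6·2)=-299/7881, b=Δ4−h4·(2M4+M5)/6=-10273/7881
t_q=11/2 → seg 2, τ=1/2; S=-2+12367/7881·τ+14074/7881·τ²+-38/71·τ³=-8783/10508

  seg 0: a=-4 b=22780/7881 c=0 d=-3509/15762
  seg 1: a=0 b=1726/7881 c=-3509/2627 d=24601/70929
  seg 2: a=-2 b=12367/7881 c=14074/7881 d=-38/71
  seg 3: a=4 b=18047/7881 c=-11234/7881 d=13028/70929
  seg 4: a=3 b=-10273/7881 c=598/2627 d=-299/7881
S(11/2) = -8783/10508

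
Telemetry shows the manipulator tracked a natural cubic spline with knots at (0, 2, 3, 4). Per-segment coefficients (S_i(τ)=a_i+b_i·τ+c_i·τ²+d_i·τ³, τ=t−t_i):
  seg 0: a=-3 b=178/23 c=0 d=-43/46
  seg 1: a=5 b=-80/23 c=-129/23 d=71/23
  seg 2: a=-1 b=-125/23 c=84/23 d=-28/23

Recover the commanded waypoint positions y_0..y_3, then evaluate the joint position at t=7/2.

y_0=-3 y_1=5 y_2=-1 y_3=-4
S(7/2) = -68/23

y_0 = S_0(0) = a_0 = -3
y_1 = S_1(0) = a_1 = 5
y_2 = S_2(0) = a_2 = -1
y_3 = S_2(1) = -4
t_q=7/2 is in segment 2 (τ=1/2); S_2(τ)=-68/23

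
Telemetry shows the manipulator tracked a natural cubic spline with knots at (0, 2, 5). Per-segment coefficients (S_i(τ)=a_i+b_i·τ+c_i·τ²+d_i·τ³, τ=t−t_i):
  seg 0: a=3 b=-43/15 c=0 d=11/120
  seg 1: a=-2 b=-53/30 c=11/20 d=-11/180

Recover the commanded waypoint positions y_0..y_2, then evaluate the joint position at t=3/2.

y_0=3 y_1=-2 y_2=-4
S(3/2) = -317/320

y_0 = S_0(0) = a_0 = 3
y_1 = S_1(0) = a_1 = -2
y_2 = S_1(3) = -4
t_q=3/2 is in segment 0 (τ=3/2); S_0(τ)=-317/320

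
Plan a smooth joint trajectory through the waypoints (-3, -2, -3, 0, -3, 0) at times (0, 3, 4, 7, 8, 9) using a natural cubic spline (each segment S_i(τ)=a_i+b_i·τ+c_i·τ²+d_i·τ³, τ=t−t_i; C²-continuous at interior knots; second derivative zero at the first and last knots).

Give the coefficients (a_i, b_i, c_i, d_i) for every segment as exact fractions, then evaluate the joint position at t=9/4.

  seg 0: a=-3 b=1787/1665 c=0 d=-1232/14985
  seg 1: a=-2 b=-1909/1665 c=-1232/1665 d=164/185
  seg 2: a=-3 b=11/333 c=3196/1665 d=-7978/14985
  seg 3: a=0 b=-4703/1665 c=-1594/555 d=898/333
  seg 4: a=-3 b=-797/1665 c=2896/555 d=-2896/1665
S(9/4) = -563/370

Δ: Δ0=1/3, Δ1=-1, Δ2=1, Δ3=-3, Δ4=3
row 1: diag=8, rhs=-8; c'=1/8, d'=-1
row 2: denom=8−1·1/8=63/8; d'=(12−1·-1)/(63/8)=104/63
row 3: denom=8−3·8/21=48/7; d'=(-24−3·104/63)/(48/7)=-38/9
row 4: denom=4−1·7/48=185/48; d'=(36−1·-38/9)/(185/48)=5792/555
back: M4=5792/555
back: M3=-38/9−7/48·5792/555=-3188/555
back: M2=104/63−8/21·-3188/555=6392/1665
back: M1=-1−1/8·6392/1665=-2464/1665
M: M0=0, M1=-2464/1665, M2=6392/1665, M3=-3188/555, M4=5792/555, M5=0
seg 0: a=-3, c=M0/2=0, d=(M1−M0)/(6·3)=-1232/14985, b=Δ0−h0·(2M0+M1)/6=1787/1665
seg 1: a=-2, c=M1/2=-1232/1665, d=(M2−M1)/(6·1)=164/185, b=Δ1−h1·(2M1+M2)/6=-1909/1665
seg 2: a=-3, c=M2/2=3196/1665, d=(M3−M2)/(6·3)=-7978/14985, b=Δ2−h2·(2M2+M3)/6=11/333
seg 3: a=0, c=M3/2=-1594/555, d=(M4−M3)/(6·1)=898/333, b=Δ3−h3·(2M3+M4)/6=-4703/1665
seg 4: a=-3, c=M4/2=2896/555, d=(M5−M4)/(6·1)=-2896/1665, b=Δ4−h4·(2M4+M5)/6=-797/1665
t_q=9/4 → seg 0, τ=9/4; S=-3+1787/1665·τ+0·τ²+-1232/14985·τ³=-563/370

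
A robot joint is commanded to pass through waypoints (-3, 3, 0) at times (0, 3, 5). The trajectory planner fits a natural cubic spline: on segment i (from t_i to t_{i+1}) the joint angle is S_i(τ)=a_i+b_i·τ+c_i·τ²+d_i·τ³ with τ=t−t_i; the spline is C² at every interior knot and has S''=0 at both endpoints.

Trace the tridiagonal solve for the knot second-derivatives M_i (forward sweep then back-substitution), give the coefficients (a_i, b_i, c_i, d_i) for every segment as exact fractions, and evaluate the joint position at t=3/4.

  seg 0: a=-3 b=61/20 c=0 d=-7/60
  seg 1: a=3 b=-1/10 c=-21/20 d=7/40
S(3/4) = -195/256

Δ: Δ0=2, Δ1=-3/2
row 1: diag=10, rhs=-21; c'=1/5, d'=-21/10
back: M1=-21/10
M: M0=0, M1=-21/10, M2=0
seg 0: a=-3, c=M0/2=0, d=(M1−M0)/(6·3)=-7/60, b=Δ0−h0·(2M0+M1)/6=61/20
seg 1: a=3, c=M1/2=-21/20, d=(M2−M1)/(6·2)=7/40, b=Δ1−h1·(2M1+M2)/6=-1/10
t_q=3/4 → seg 0, τ=3/4; S=-3+61/20·τ+0·τ²+-7/60·τ³=-195/256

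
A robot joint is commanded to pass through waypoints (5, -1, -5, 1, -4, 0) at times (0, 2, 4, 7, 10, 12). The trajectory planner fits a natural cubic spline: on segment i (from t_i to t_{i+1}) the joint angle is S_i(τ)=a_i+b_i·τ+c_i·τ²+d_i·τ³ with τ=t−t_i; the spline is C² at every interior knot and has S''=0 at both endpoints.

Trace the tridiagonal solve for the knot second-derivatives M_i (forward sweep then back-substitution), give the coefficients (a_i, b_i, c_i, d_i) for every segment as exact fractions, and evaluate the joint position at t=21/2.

  seg 0: a=5 b=-5710/1929 c=0 d=-77/7716
  seg 1: a=-1 b=-5941/1929 c=-77/1286 d=1157/3858
  seg 2: a=-5 b=539/1929 c=2237/1286 d=-13495/34722
  seg 3: a=1 b=859/3858 c=-3392/1929 d=13063/34722
  seg 4: a=-4 b=-328/1929 c=2093/1286 d=-2093/7716
S(21/2) = -76379/20576

Δ: Δ0=-3, Δ1=-2, Δ2=2, Δ3=-5/3, Δ4=2
row 1: diag=8, rhs=6; c'=1/4, d'=3/4
row 2: denom=10−2·1/4=19/2; d'=(24−2·3/4)/(19/2)=45/19
row 3: denom=12−3·6/19=210/19; d'=(-22−3·45/19)/(210/19)=-79/30
row 4: denom=10−3·19/70=643/70; d'=(22−3·-79/30)/(643/70)=2093/643
back: M4=2093/643
back: M3=-79/30−19/70·2093/643=-6784/1929
back: M2=45/19−6/19·-6784/1929=2237/643
back: M1=3/4−1/4·2237/643=-77/643
M: M0=0, M1=-77/643, M2=2237/643, M3=-6784/1929, M4=2093/643, M5=0
seg 0: a=5, c=M0/2=0, d=(M1−M0)/(6·2)=-77/7716, b=Δ0−h0·(2M0+M1)/6=-5710/1929
seg 1: a=-1, c=M1/2=-77/1286, d=(M2−M1)/(6·2)=1157/3858, b=Δ1−h1·(2M1+M2)/6=-5941/1929
seg 2: a=-5, c=M2/2=2237/1286, d=(M3−M2)/(6·3)=-13495/34722, b=Δ2−h2·(2M2+M3)/6=539/1929
seg 3: a=1, c=M3/2=-3392/1929, d=(M4−M3)/(6·3)=13063/34722, b=Δ3−h3·(2M3+M4)/6=859/3858
seg 4: a=-4, c=M4/2=2093/1286, d=(M5−M4)/(6·2)=-2093/7716, b=Δ4−h4·(2M4+M5)/6=-328/1929
t_q=21/2 → seg 4, τ=1/2; S=-4+-328/1929·τ+2093/1286·τ²+-2093/7716·τ³=-76379/20576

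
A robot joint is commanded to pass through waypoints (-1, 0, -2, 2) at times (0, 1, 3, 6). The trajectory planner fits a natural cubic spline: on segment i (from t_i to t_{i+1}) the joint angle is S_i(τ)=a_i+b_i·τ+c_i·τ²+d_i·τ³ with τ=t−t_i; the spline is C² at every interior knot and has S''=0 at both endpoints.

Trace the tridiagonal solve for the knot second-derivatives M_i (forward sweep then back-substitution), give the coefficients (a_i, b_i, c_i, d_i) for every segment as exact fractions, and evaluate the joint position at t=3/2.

Δ: Δ0=1, Δ1=-1, Δ2=4/3
row 1: diag=6, rhs=-12; c'=1/3, d'=-2
row 2: denom=10−2·1/3=28/3; d'=(14−2·-2)/(28/3)=27/14
back: M2=27/14
back: M1=-2−1/3·27/14=-37/14
M: M0=0, M1=-37/14, M2=27/14, M3=0
seg 0: a=-1, c=M0/2=0, d=(M1−M0)/(6·1)=-37/84, b=Δ0−h0·(2M0+M1)/6=121/84
seg 1: a=0, c=M1/2=-37/28, d=(M2−M1)/(6·2)=8/21, b=Δ1−h1·(2M1+M2)/6=5/42
seg 2: a=-2, c=M2/2=27/28, d=(M3−M2)/(6·3)=-3/28, b=Δ2−h2·(2M2+M3)/6=-25/42
t_q=3/2 → seg 1, τ=1/2; S=0+5/42·τ+-37/28·τ²+8/21·τ³=-25/112

  seg 0: a=-1 b=121/84 c=0 d=-37/84
  seg 1: a=0 b=5/42 c=-37/28 d=8/21
  seg 2: a=-2 b=-25/42 c=27/28 d=-3/28
S(3/2) = -25/112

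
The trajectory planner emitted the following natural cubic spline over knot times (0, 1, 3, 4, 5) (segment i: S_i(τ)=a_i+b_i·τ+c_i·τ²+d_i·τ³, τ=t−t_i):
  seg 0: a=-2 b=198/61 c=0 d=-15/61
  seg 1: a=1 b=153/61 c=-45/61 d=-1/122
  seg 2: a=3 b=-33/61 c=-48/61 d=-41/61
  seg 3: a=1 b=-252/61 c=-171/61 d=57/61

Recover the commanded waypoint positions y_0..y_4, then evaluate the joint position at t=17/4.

y_0=-2 y_1=1 y_2=3 y_3=1 y_4=-5
S(17/4) = -755/3904

y_0 = S_0(0) = a_0 = -2
y_1 = S_1(0) = a_1 = 1
y_2 = S_2(0) = a_2 = 3
y_3 = S_3(0) = a_3 = 1
y_4 = S_3(1) = -5
t_q=17/4 is in segment 3 (τ=1/4); S_3(τ)=-755/3904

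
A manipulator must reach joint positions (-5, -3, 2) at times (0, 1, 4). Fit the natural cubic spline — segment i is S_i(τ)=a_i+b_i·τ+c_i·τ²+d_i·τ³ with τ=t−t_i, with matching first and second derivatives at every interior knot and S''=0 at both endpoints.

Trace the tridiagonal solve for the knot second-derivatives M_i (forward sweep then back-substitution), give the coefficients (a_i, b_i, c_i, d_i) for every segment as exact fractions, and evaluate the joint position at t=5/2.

  seg 0: a=-5 b=49/24 c=0 d=-1/24
  seg 1: a=-3 b=23/12 c=-1/8 d=1/72
S(5/2) = -23/64

Δ: Δ0=2, Δ1=5/3
row 1: diag=8, rhs=-2; c'=3/8, d'=-1/4
back: M1=-1/4
M: M0=0, M1=-1/4, M2=0
seg 0: a=-5, c=M0/2=0, d=(M1−M0)/(6·1)=-1/24, b=Δ0−h0·(2M0+M1)/6=49/24
seg 1: a=-3, c=M1/2=-1/8, d=(M2−M1)/(6·3)=1/72, b=Δ1−h1·(2M1+M2)/6=23/12
t_q=5/2 → seg 1, τ=3/2; S=-3+23/12·τ+-1/8·τ²+1/72·τ³=-23/64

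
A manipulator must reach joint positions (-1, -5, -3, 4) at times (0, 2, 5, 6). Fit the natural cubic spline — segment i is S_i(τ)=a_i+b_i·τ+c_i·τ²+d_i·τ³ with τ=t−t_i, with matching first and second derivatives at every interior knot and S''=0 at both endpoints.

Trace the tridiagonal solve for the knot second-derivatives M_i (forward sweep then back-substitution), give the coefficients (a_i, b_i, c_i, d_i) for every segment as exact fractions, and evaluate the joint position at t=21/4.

Δ: Δ0=-2, Δ1=2/3, Δ2=7
row 1: diag=10, rhs=16; c'=3/10, d'=8/5
row 2: denom=8−3·3/10=71/10; d'=(38−3·8/5)/(71/10)=332/71
back: M2=332/71
back: M1=8/5−3/10·332/71=14/71
M: M0=0, M1=14/71, M2=332/71, M3=0
seg 0: a=-1, c=M0/2=0, d=(M1−M0)/(6·2)=7/426, b=Δ0−h0·(2M0+M1)/6=-440/213
seg 1: a=-5, c=M1/2=7/71, d=(M2−M1)/(6·3)=53/213, b=Δ1−h1·(2M1+M2)/6=-398/213
seg 2: a=-3, c=M2/2=166/71, d=(M3−M2)/(6·1)=-166/213, b=Δ2−h2·(2M2+M3)/6=1159/213
t_q=21/4 → seg 2, τ=1/4; S=-3+1159/213·τ+166/71·τ²+-166/213·τ³=-3421/2272

  seg 0: a=-1 b=-440/213 c=0 d=7/426
  seg 1: a=-5 b=-398/213 c=7/71 d=53/213
  seg 2: a=-3 b=1159/213 c=166/71 d=-166/213
S(21/4) = -3421/2272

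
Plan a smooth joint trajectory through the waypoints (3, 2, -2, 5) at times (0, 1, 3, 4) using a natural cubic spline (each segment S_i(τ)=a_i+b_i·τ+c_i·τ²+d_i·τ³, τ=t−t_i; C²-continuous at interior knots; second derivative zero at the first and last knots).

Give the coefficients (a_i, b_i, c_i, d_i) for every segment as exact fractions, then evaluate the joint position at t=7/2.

  seg 0: a=3 b=-1/4 c=0 d=-3/4
  seg 1: a=2 b=-5/2 c=-9/4 d=5/4
  seg 2: a=-2 b=7/2 c=21/4 d=-7/4
S(7/2) = 27/32

Δ: Δ0=-1, Δ1=-2, Δ2=7
row 1: diag=6, rhs=-6; c'=1/3, d'=-1
row 2: denom=6−2·1/3=16/3; d'=(54−2·-1)/(16/3)=21/2
back: M2=21/2
back: M1=-1−1/3·21/2=-9/2
M: M0=0, M1=-9/2, M2=21/2, M3=0
seg 0: a=3, c=M0/2=0, d=(M1−M0)/(6·1)=-3/4, b=Δ0−h0·(2M0+M1)/6=-1/4
seg 1: a=2, c=M1/2=-9/4, d=(M2−M1)/(6·2)=5/4, b=Δ1−h1·(2M1+M2)/6=-5/2
seg 2: a=-2, c=M2/2=21/4, d=(M3−M2)/(6·1)=-7/4, b=Δ2−h2·(2M2+M3)/6=7/2
t_q=7/2 → seg 2, τ=1/2; S=-2+7/2·τ+21/4·τ²+-7/4·τ³=27/32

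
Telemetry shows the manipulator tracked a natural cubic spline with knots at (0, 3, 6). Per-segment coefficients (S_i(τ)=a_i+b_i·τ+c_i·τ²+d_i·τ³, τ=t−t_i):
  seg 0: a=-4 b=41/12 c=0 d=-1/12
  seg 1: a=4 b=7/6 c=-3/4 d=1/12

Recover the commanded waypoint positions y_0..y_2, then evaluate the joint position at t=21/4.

y_0 = S_0(0) = a_0 = -4
y_1 = S_1(0) = a_1 = 4
y_2 = S_1(3) = 3
t_q=21/4 is in segment 1 (τ=9/4); S_1(τ)=967/256

y_0=-4 y_1=4 y_2=3
S(21/4) = 967/256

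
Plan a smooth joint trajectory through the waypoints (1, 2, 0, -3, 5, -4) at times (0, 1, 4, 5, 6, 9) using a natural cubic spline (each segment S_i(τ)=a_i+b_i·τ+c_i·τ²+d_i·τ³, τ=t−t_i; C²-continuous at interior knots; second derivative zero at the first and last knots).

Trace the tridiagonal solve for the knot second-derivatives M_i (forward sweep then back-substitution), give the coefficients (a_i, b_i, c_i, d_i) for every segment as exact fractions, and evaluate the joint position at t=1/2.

  seg 0: a=1 b=509/547 c=0 d=38/547
  seg 1: a=2 b=623/547 c=114/547 d=-3989/14769
  seg 2: a=0 b=-2682/547 c=-3647/1641 d=6770/1641
  seg 3: a=-3 b=4970/1641 c=16663/1641 d=-2835/547
  seg 4: a=5 b=12781/1641 c=-8852/1641 d=8852/14769
S(1/2) = 3225/2188

Δ: Δ0=1, Δ1=-2/3, Δ2=-3, Δ3=8, Δ4=-3
row 1: diag=8, rhs=-10; c'=3/8, d'=-5/4
row 2: denom=8−3·3/8=55/8; d'=(-14−3·-5/4)/(55/8)=-82/55
row 3: denom=4−1·8/55=212/55; d'=(66−1·-82/55)/(212/55)=928/53
row 4: denom=8−1·55/212=1641/212; d'=(-66−1·928/53)/(1641/212)=-17704/1641
back: M4=-17704/1641
back: M3=928/53−55/212·-17704/1641=33326/1641
back: M2=-82/55−8/55·33326/1641=-7294/1641
back: M1=-5/4−3/8·-7294/1641=228/547
M: M0=0, M1=228/547, M2=-7294/1641, M3=33326/1641, M4=-17704/1641, M5=0
seg 0: a=1, c=M0/2=0, d=(M1−M0)/(6·1)=38/547, b=Δ0−h0·(2M0+M1)/6=509/547
seg 1: a=2, c=M1/2=114/547, d=(M2−M1)/(6·3)=-3989/14769, b=Δ1−h1·(2M1+M2)/6=623/547
seg 2: a=0, c=M2/2=-3647/1641, d=(M3−M2)/(6·1)=6770/1641, b=Δ2−h2·(2M2+M3)/6=-2682/547
seg 3: a=-3, c=M3/2=16663/1641, d=(M4−M3)/(6·1)=-2835/547, b=Δ3−h3·(2M3+M4)/6=4970/1641
seg 4: a=5, c=M4/2=-8852/1641, d=(M5−M4)/(6·3)=8852/14769, b=Δ4−h4·(2M4+M5)/6=12781/1641
t_q=1/2 → seg 0, τ=1/2; S=1+509/547·τ+0·τ²+38/547·τ³=3225/2188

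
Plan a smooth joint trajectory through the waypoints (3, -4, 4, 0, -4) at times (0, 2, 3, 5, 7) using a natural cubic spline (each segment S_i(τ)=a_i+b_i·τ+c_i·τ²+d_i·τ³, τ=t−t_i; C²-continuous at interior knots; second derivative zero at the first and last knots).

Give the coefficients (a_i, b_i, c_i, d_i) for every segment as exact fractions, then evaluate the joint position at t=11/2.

  seg 0: a=3 b=-517/64 c=0 d=293/256
  seg 1: a=-4 b=181/32 c=879/128 d=-579/128
  seg 2: a=4 b=745/128 c=-429/64 d=715/512
  seg 3: a=0 b=-271/64 c=429/256 d=-143/512
S(11/2) = -7099/4096

Δ: Δ0=-7/2, Δ1=8, Δ2=-2, Δ3=-2
row 1: diag=6, rhs=69; c'=1/6, d'=23/2
row 2: denom=6−1·1/6=35/6; d'=(-60−1·23/2)/(35/6)=-429/35
row 3: denom=8−2·12/35=256/35; d'=(0−2·-429/35)/(256/35)=429/128
back: M3=429/128
back: M2=-429/35−12/35·429/128=-429/32
back: M1=23/2−1/6·-429/32=879/64
M: M0=0, M1=879/64, M2=-429/32, M3=429/128, M4=0
seg 0: a=3, c=M0/2=0, d=(M1−M0)/(6·2)=293/256, b=Δ0−h0·(2M0+M1)/6=-517/64
seg 1: a=-4, c=M1/2=879/128, d=(M2−M1)/(6·1)=-579/128, b=Δ1−h1·(2M1+M2)/6=181/32
seg 2: a=4, c=M2/2=-429/64, d=(M3−M2)/(6·2)=715/512, b=Δ2−h2·(2M2+M3)/6=745/128
seg 3: a=0, c=M3/2=429/256, d=(M4−M3)/(6·2)=-143/512, b=Δ3−h3·(2M3+M4)/6=-271/64
t_q=11/2 → seg 3, τ=1/2; S=0+-271/64·τ+429/256·τ²+-143/512·τ³=-7099/4096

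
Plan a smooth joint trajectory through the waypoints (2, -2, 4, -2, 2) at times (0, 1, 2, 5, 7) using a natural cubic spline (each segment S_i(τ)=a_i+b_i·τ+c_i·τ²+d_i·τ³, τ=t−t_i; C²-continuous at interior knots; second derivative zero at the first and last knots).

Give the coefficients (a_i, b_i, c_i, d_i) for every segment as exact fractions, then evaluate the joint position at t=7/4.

  seg 0: a=2 b=-949/137 c=0 d=401/137
  seg 1: a=-2 b=254/137 c=1203/137 d=-635/137
  seg 2: a=4 b=755/137 c=-702/137 d=359/411
  seg 3: a=-2 b=-226/137 c=375/137 d=-125/274
S(7/4) = 20819/8768

Δ: Δ0=-4, Δ1=6, Δ2=-2, Δ3=2
row 1: diag=4, rhs=60; c'=1/4, d'=15
row 2: denom=8−1·1/4=31/4; d'=(-48−1·15)/(31/4)=-252/31
row 3: denom=10−3·12/31=274/31; d'=(24−3·-252/31)/(274/31)=750/137
back: M3=750/137
back: M2=-252/31−12/31·750/137=-1404/137
back: M1=15−1/4·-1404/137=2406/137
M: M0=0, M1=2406/137, M2=-1404/137, M3=750/137, M4=0
seg 0: a=2, c=M0/2=0, d=(M1−M0)/(6·1)=401/137, b=Δ0−h0·(2M0+M1)/6=-949/137
seg 1: a=-2, c=M1/2=1203/137, d=(M2−M1)/(6·1)=-635/137, b=Δ1−h1·(2M1+M2)/6=254/137
seg 2: a=4, c=M2/2=-702/137, d=(M3−M2)/(6·3)=359/411, b=Δ2−h2·(2M2+M3)/6=755/137
seg 3: a=-2, c=M3/2=375/137, d=(M4−M3)/(6·2)=-125/274, b=Δ3−h3·(2M3+M4)/6=-226/137
t_q=7/4 → seg 1, τ=3/4; S=-2+254/137·τ+1203/137·τ²+-635/137·τ³=20819/8768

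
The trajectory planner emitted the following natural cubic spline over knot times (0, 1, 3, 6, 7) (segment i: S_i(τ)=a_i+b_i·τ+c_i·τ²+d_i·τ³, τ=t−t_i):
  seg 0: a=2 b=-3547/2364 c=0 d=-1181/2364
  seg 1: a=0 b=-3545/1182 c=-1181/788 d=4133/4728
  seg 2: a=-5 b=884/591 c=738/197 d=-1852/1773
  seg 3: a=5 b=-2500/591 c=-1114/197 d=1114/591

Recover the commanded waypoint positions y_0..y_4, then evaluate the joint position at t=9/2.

y_0 = S_0(0) = a_0 = 2
y_1 = S_1(0) = a_1 = 0
y_2 = S_2(0) = a_2 = -5
y_3 = S_3(0) = a_3 = 5
y_4 = S_3(1) = -3
t_q=9/2 is in segment 2 (τ=3/2); S_2(τ)=423/197

y_0=2 y_1=0 y_2=-5 y_3=5 y_4=-3
S(9/2) = 423/197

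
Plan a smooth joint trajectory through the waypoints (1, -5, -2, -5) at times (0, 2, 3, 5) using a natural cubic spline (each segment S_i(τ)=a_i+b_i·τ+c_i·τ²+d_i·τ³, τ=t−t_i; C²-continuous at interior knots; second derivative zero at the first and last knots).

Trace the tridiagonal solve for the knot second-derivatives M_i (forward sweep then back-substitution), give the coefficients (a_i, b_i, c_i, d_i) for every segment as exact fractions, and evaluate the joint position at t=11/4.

  seg 0: a=1 b=-186/35 c=0 d=81/140
  seg 1: a=-5 b=57/35 c=243/70 d=-21/10
  seg 2: a=-2 b=159/70 c=-99/35 d=33/70
S(11/4) = -12149/4480

Δ: Δ0=-3, Δ1=3, Δ2=-3/2
row 1: diag=6, rhs=36; c'=1/6, d'=6
row 2: denom=6−1·1/6=35/6; d'=(-27−1·6)/(35/6)=-198/35
back: M2=-198/35
back: M1=6−1/6·-198/35=243/35
M: M0=0, M1=243/35, M2=-198/35, M3=0
seg 0: a=1, c=M0/2=0, d=(M1−M0)/(6·2)=81/140, b=Δ0−h0·(2M0+M1)/6=-186/35
seg 1: a=-5, c=M1/2=243/70, d=(M2−M1)/(6·1)=-21/10, b=Δ1−h1·(2M1+M2)/6=57/35
seg 2: a=-2, c=M2/2=-99/35, d=(M3−M2)/(6·2)=33/70, b=Δ2−h2·(2M2+M3)/6=159/70
t_q=11/4 → seg 1, τ=3/4; S=-5+57/35·τ+243/70·τ²+-21/10·τ³=-12149/4480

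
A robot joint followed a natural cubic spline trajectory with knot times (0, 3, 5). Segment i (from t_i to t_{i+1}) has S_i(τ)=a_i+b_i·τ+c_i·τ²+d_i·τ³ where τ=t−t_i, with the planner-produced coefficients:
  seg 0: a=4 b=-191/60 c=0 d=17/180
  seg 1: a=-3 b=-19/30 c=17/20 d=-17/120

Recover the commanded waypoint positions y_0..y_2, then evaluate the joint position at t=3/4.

y_0 = S_0(0) = a_0 = 4
y_1 = S_1(0) = a_1 = -3
y_2 = S_1(2) = -2
t_q=3/4 is in segment 0 (τ=3/4); S_0(τ)=423/256

y_0=4 y_1=-3 y_2=-2
S(3/4) = 423/256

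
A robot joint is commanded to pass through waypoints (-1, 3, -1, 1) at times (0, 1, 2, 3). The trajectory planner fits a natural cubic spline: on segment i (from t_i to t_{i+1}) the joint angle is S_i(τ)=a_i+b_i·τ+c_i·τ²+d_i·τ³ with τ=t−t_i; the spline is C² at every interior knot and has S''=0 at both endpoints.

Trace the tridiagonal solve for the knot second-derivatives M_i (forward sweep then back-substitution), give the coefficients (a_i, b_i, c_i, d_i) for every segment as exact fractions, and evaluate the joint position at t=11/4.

  seg 0: a=-1 b=98/15 c=0 d=-38/15
  seg 1: a=3 b=-16/15 c=-38/5 d=14/3
  seg 2: a=-1 b=-34/15 c=32/5 d=-32/15
S(11/4) = 0

Δ: Δ0=4, Δ1=-4, Δ2=2
row 1: diag=4, rhs=-48; c'=1/4, d'=-12
row 2: denom=4−1·1/4=15/4; d'=(36−1·-12)/(15/4)=64/5
back: M2=64/5
back: M1=-12−1/4·64/5=-76/5
M: M0=0, M1=-76/5, M2=64/5, M3=0
seg 0: a=-1, c=M0/2=0, d=(M1−M0)/(6·1)=-38/15, b=Δ0−h0·(2M0+M1)/6=98/15
seg 1: a=3, c=M1/2=-38/5, d=(M2−M1)/(6·1)=14/3, b=Δ1−h1·(2M1+M2)/6=-16/15
seg 2: a=-1, c=M2/2=32/5, d=(M3−M2)/(6·1)=-32/15, b=Δ2−h2·(2M2+M3)/6=-34/15
t_q=11/4 → seg 2, τ=3/4; S=-1+-34/15·τ+32/5·τ²+-32/15·τ³=0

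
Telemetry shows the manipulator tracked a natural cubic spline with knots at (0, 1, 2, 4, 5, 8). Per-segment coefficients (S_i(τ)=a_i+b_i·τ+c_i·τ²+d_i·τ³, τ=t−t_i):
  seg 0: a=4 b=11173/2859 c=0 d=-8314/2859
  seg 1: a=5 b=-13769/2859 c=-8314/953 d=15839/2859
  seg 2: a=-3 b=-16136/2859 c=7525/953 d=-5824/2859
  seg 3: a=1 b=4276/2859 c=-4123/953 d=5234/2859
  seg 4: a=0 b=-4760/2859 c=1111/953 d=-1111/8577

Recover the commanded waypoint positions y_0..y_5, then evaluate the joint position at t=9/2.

y_0 = S_0(0) = a_0 = 4
y_1 = S_1(0) = a_1 = 5
y_2 = S_2(0) = a_2 = -3
y_3 = S_3(0) = a_3 = 1
y_4 = S_4(0) = a_4 = 0
y_5 = S_4(3) = 2
t_q=9/2 is in segment 3 (τ=1/2); S_3(τ)=853/953

y_0=4 y_1=5 y_2=-3 y_3=1 y_4=0 y_5=2
S(9/2) = 853/953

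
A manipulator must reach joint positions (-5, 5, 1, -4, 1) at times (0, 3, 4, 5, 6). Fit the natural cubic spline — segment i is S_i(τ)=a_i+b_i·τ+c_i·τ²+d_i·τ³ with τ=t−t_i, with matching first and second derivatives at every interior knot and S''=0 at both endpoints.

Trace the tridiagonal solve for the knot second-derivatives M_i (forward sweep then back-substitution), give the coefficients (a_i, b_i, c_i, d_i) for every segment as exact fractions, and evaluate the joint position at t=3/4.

  seg 0: a=-5 b=506/87 c=0 d=-8/29
  seg 1: a=5 b=-142/87 c=-72/29 d=10/87
  seg 2: a=1 b=-544/87 c=-62/29 d=295/87
  seg 3: a=-4 b=-31/87 c=233/29 d=-233/87
S(3/4) = -175/232

Δ: Δ0=10/3, Δ1=-4, Δ2=-5, Δ3=5
row 1: diag=8, rhs=-44; c'=1/8, d'=-11/2
row 2: denom=4−1·1/8=31/8; d'=(-6−1·-11/2)/(31/8)=-4/31
row 3: denom=4−1·8/31=116/31; d'=(60−1·-4/31)/(116/31)=466/29
back: M3=466/29
back: M2=-4/31−8/31·466/29=-124/29
back: M1=-11/2−1/8·-124/29=-144/29
M: M0=0, M1=-144/29, M2=-124/29, M3=466/29, M4=0
seg 0: a=-5, c=M0/2=0, d=(M1−M0)/(6·3)=-8/29, b=Δ0−h0·(2M0+M1)/6=506/87
seg 1: a=5, c=M1/2=-72/29, d=(M2−M1)/(6·1)=10/87, b=Δ1−h1·(2M1+M2)/6=-142/87
seg 2: a=1, c=M2/2=-62/29, d=(M3−M2)/(6·1)=295/87, b=Δ2−h2·(2M2+M3)/6=-544/87
seg 3: a=-4, c=M3/2=233/29, d=(M4−M3)/(6·1)=-233/87, b=Δ3−h3·(2M3+M4)/6=-31/87
t_q=3/4 → seg 0, τ=3/4; S=-5+506/87·τ+0·τ²+-8/29·τ³=-175/232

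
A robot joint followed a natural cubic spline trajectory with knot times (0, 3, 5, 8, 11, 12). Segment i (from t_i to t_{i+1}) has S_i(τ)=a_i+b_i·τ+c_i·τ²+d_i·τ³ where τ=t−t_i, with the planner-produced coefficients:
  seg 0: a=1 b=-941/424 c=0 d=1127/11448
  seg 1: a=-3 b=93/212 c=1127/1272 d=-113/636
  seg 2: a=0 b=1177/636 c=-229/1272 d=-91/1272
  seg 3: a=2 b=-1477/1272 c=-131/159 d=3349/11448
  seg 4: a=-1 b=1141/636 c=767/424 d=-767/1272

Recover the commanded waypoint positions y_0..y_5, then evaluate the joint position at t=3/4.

y_0=1 y_1=-3 y_2=0 y_3=2 y_4=-1 y_5=2
S(3/4) = -16905/27136

y_0 = S_0(0) = a_0 = 1
y_1 = S_1(0) = a_1 = -3
y_2 = S_2(0) = a_2 = 0
y_3 = S_3(0) = a_3 = 2
y_4 = S_4(0) = a_4 = -1
y_5 = S_4(1) = 2
t_q=3/4 is in segment 0 (τ=3/4); S_0(τ)=-16905/27136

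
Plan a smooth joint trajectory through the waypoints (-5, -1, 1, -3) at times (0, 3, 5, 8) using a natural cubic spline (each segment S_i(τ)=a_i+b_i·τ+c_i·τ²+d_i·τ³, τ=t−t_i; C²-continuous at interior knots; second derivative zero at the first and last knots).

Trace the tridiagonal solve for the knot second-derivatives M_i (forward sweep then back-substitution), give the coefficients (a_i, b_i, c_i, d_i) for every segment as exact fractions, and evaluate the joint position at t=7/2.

Δ: Δ0=4/3, Δ1=1, Δ2=-4/3
row 1: diag=10, rhs=-2; c'=1/5, d'=-1/5
row 2: denom=10−2·1/5=48/5; d'=(-14−2·-1/5)/(48/5)=-17/12
back: M2=-17/12
back: M1=-1/5−1/5·-17/12=1/12
M: M0=0, M1=1/12, M2=-17/12, M3=0
seg 0: a=-5, c=M0/2=0, d=(M1−M0)/(6·3)=1/216, b=Δ0−h0·(2M0+M1)/6=31/24
seg 1: a=-1, c=M1/2=1/24, d=(M2−M1)/(6·2)=-1/8, b=Δ1−h1·(2M1+M2)/6=17/12
seg 2: a=1, c=M2/2=-17/24, d=(M3−M2)/(6·3)=17/216, b=Δ2−h2·(2M2+M3)/6=1/12
t_q=7/2 → seg 1, τ=1/2; S=-1+17/12·τ+1/24·τ²+-1/8·τ³=-19/64

  seg 0: a=-5 b=31/24 c=0 d=1/216
  seg 1: a=-1 b=17/12 c=1/24 d=-1/8
  seg 2: a=1 b=1/12 c=-17/24 d=17/216
S(7/2) = -19/64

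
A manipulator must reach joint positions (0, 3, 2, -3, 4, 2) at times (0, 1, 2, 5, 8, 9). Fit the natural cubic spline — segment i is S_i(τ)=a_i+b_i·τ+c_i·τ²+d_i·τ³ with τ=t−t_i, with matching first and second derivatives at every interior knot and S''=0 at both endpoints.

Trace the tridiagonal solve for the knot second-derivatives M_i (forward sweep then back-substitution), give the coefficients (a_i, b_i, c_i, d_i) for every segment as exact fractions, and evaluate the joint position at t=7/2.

  seg 0: a=0 b=9530/2409 c=0 d=-2303/2409
  seg 1: a=3 b=2621/2409 c=-2303/803 d=1879/2409
  seg 2: a=2 b=-5560/2409 c=-424/803 d=1787/7227
  seg 3: a=-3 b=2891/2409 c=1363/803 d=-289/657
  seg 4: a=4 b=-1186/2409 c=-1816/803 d=1816/2409
S(7/2) = -11663/6424

Δ: Δ0=3, Δ1=-1, Δ2=-5/3, Δ3=7/3, Δ4=-2
row 1: diag=4, rhs=-24; c'=1/4, d'=-6
row 2: denom=8−1·1/4=31/4; d'=(-4−1·-6)/(31/4)=8/31
row 3: denom=12−3·12/31=336/31; d'=(24−3·8/31)/(336/31)=15/7
row 4: denom=8−3·31/112=803/112; d'=(-26−3·15/7)/(803/112)=-3632/803
back: M4=-3632/803
back: M3=15/7−31/112·-3632/803=2726/803
back: M2=8/31−12/31·2726/803=-848/803
back: M1=-6−1/4·-848/803=-4606/803
M: M0=0, M1=-4606/803, M2=-848/803, M3=2726/803, M4=-3632/803, M5=0
seg 0: a=0, c=M0/2=0, d=(M1−M0)/(6·1)=-2303/2409, b=Δ0−h0·(2M0+M1)/6=9530/2409
seg 1: a=3, c=M1/2=-2303/803, d=(M2−M1)/(6·1)=1879/2409, b=Δ1−h1·(2M1+M2)/6=2621/2409
seg 2: a=2, c=M2/2=-424/803, d=(M3−M2)/(6·3)=1787/7227, b=Δ2−h2·(2M2+M3)/6=-5560/2409
seg 3: a=-3, c=M3/2=1363/803, d=(M4−M3)/(6·3)=-289/657, b=Δ3−h3·(2M3+M4)/6=2891/2409
seg 4: a=4, c=M4/2=-1816/803, d=(M5−M4)/(6·1)=1816/2409, b=Δ4−h4·(2M4+M5)/6=-1186/2409
t_q=7/2 → seg 2, τ=3/2; S=2+-5560/2409·τ+-424/803·τ²+1787/7227·τ³=-11663/6424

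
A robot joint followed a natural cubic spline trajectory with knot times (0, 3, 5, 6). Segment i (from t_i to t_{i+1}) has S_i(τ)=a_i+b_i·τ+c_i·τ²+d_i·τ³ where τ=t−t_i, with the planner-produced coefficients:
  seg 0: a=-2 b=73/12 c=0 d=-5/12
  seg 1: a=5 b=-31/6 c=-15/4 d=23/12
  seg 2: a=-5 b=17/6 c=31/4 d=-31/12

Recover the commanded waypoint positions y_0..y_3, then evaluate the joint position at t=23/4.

y_0=-2 y_1=5 y_2=-5 y_3=3
S(23/4) = 101/256

y_0 = S_0(0) = a_0 = -2
y_1 = S_1(0) = a_1 = 5
y_2 = S_2(0) = a_2 = -5
y_3 = S_2(1) = 3
t_q=23/4 is in segment 2 (τ=3/4); S_2(τ)=101/256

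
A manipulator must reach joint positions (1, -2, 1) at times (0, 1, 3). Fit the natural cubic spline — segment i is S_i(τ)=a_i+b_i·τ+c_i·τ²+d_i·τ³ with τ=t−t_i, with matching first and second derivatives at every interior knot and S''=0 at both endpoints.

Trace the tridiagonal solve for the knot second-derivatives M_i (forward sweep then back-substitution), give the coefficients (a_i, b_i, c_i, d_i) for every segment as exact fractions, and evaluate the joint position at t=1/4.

  seg 0: a=1 b=-15/4 c=0 d=3/4
  seg 1: a=-2 b=-3/2 c=9/4 d=-3/8
S(1/4) = 19/256

Δ: Δ0=-3, Δ1=3/2
row 1: diag=6, rhs=27; c'=1/3, d'=9/2
back: M1=9/2
M: M0=0, M1=9/2, M2=0
seg 0: a=1, c=M0/2=0, d=(M1−M0)/(6·1)=3/4, b=Δ0−h0·(2M0+M1)/6=-15/4
seg 1: a=-2, c=M1/2=9/4, d=(M2−M1)/(6·2)=-3/8, b=Δ1−h1·(2M1+M2)/6=-3/2
t_q=1/4 → seg 0, τ=1/4; S=1+-15/4·τ+0·τ²+3/4·τ³=19/256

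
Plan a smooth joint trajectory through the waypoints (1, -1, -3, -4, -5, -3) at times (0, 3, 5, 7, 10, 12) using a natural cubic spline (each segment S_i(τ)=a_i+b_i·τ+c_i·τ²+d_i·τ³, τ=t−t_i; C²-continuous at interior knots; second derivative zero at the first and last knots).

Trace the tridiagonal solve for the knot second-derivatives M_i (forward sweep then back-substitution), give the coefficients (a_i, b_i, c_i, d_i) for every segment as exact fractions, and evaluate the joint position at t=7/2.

Δ: Δ0=-2/3, Δ1=-1, Δ2=-1/2, Δ3=-1/3, Δ4=1
row 1: diag=10, rhs=-2; c'=1/5, d'=-1/5
row 2: denom=8−2·1/5=38/5; d'=(3−2·-1/5)/(38/5)=17/38
row 3: denom=10−2·5/19=180/19; d'=(1−2·17/38)/(180/19)=1/90
row 4: denom=10−3·19/60=181/20; d'=(8−3·1/90)/(181/20)=478/543
back: M4=478/543
back: M3=1/90−19/60·478/543=-436/1629
back: M2=17/38−5/19·-436/1629=1687/3258
back: M1=-1/5−1/5·1687/3258=-989/3258
M: M0=0, M1=-989/3258, M2=1687/3258, M3=-436/1629, M4=478/543, M5=0
seg 0: a=1, c=M0/2=0, d=(M1−M0)/(6·3)=-989/58644, b=Δ0−h0·(2M0+M1)/6=-3355/6516
seg 1: a=-1, c=M1/2=-989/6516, d=(M2−M1)/(6·2)=223/3258, b=Δ1−h1·(2M1+M2)/6=-3161/3258
seg 2: a=-3, c=M2/2=1687/6516, d=(M3−M2)/(6·2)=-853/13032, b=Δ2−h2·(2M2+M3)/6=-821/1086
seg 3: a=-4, c=M3/2=-218/1629, d=(M4−M3)/(6·3)=935/14661, b=Δ3−h3·(2M3+M4)/6=-824/1629
seg 4: a=-5, c=M4/2=239/543, d=(M5−M4)/(6·2)=-239/3258, b=Δ4−h4·(2M4+M5)/6=673/1629
t_q=7/2 → seg 1, τ=1/2; S=-1+-3161/3258·τ+-989/6516·τ²+223/3258·τ³=-2193/1448

  seg 0: a=1 b=-3355/6516 c=0 d=-989/58644
  seg 1: a=-1 b=-3161/3258 c=-989/6516 d=223/3258
  seg 2: a=-3 b=-821/1086 c=1687/6516 d=-853/13032
  seg 3: a=-4 b=-824/1629 c=-218/1629 d=935/14661
  seg 4: a=-5 b=673/1629 c=239/543 d=-239/3258
S(7/2) = -2193/1448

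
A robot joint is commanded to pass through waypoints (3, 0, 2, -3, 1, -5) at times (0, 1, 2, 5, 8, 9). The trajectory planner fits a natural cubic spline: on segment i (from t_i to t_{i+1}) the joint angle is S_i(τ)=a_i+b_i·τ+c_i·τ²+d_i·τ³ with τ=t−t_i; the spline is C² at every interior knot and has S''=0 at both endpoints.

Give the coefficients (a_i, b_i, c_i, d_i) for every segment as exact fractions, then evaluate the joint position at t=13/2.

  seg 0: a=3 b=-148/33 c=0 d=49/33
  seg 1: a=0 b=-1/33 c=49/11 d=-80/33
  seg 2: a=2 b=53/33 c=-31/11 d=19/33
  seg 3: a=-3 b=8/33 c=26/11 d=-2/3
  seg 4: a=1 b=-118/33 c=-40/11 d=40/33
S(13/2) = 19/44

Δ: Δ0=-3, Δ1=2, Δ2=-5/3, Δ3=4/3, Δ4=-6
row 1: diag=4, rhs=30; c'=1/4, d'=15/2
row 2: denom=8−1·1/4=31/4; d'=(-22−1·15/2)/(31/4)=-118/31
row 3: denom=12−3·12/31=336/31; d'=(18−3·-118/31)/(336/31)=19/7
row 4: denom=8−3·31/112=803/112; d'=(-44−3·19/7)/(803/112)=-80/11
back: M4=-80/11
back: M3=19/7−31/112·-80/11=52/11
back: M2=-118/31−12/31·52/11=-62/11
back: M1=15/2−1/4·-62/11=98/11
M: M0=0, M1=98/11, M2=-62/11, M3=52/11, M4=-80/11, M5=0
seg 0: a=3, c=M0/2=0, d=(M1−M0)/(6·1)=49/33, b=Δ0−h0·(2M0+M1)/6=-148/33
seg 1: a=0, c=M1/2=49/11, d=(M2−M1)/(6·1)=-80/33, b=Δ1−h1·(2M1+M2)/6=-1/33
seg 2: a=2, c=M2/2=-31/11, d=(M3−M2)/(6·3)=19/33, b=Δ2−h2·(2M2+M3)/6=53/33
seg 3: a=-3, c=M3/2=26/11, d=(M4−M3)/(6·3)=-2/3, b=Δ3−h3·(2M3+M4)/6=8/33
seg 4: a=1, c=M4/2=-40/11, d=(M5−M4)/(6·1)=40/33, b=Δ4−h4·(2M4+M5)/6=-118/33
t_q=13/2 → seg 3, τ=3/2; S=-3+8/33·τ+26/11·τ²+-2/3·τ³=19/44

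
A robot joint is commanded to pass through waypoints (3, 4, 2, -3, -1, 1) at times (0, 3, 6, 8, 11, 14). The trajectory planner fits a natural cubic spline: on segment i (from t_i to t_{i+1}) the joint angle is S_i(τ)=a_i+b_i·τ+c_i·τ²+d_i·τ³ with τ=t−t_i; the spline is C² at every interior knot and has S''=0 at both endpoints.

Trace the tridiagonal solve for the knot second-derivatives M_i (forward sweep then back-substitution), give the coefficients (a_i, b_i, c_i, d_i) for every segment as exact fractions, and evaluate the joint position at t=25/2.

Δ: Δ0=1/3, Δ1=-2/3, Δ2=-5/2, Δ3=2/3, Δ4=2/3
row 1: diag=12, rhs=-6; c'=1/4, d'=-1/2
row 2: denom=10−3·1/4=37/4; d'=(-11−3·-1/2)/(37/4)=-38/37
row 3: denom=10−2·8/37=354/37; d'=(19−2·-38/37)/(354/37)=779/354
row 4: denom=12−3·37/118=1305/118; d'=(0−3·779/354)/(1305/118)=-779/1305
back: M4=-779/1305
back: M3=779/354−37/118·-779/1305=3116/1305
back: M2=-38/37−8/37·3116/1305=-2014/1305
back: M1=-1/2−1/4·-2014/1305=-149/1305
M: M0=0, M1=-149/1305, M2=-2014/1305, M3=3116/1305, M4=-779/1305, M5=0
seg 0: a=3, c=M0/2=0, d=(M1−M0)/(6·3)=-149/23490, b=Δ0−h0·(2M0+M1)/6=1019/2610
seg 1: a=4, c=M1/2=-149/2610, d=(M2−M1)/(6·3)=-373/4698, b=Δ1−h1·(2M1+M2)/6=286/1305
seg 2: a=2, c=M2/2=-1007/1305, d=(M3−M2)/(6·2)=19/58, b=Δ2−h2·(2M2+M3)/6=-5917/2610
seg 3: a=-3, c=M3/2=1558/1305, d=(M4−M3)/(6·3)=-779/4698, b=Δ3−h3·(2M3+M4)/6=-3713/2610
seg 4: a=-1, c=M4/2=-779/2610, d=(M5−M4)/(6·3)=779/23490, b=Δ4−h4·(2M4+M5)/6=1649/1305
t_q=25/2 → seg 4, τ=3/2; S=-1+1649/1305·τ+-779/2610·τ²+779/23490·τ³=779/2320

  seg 0: a=3 b=1019/2610 c=0 d=-149/23490
  seg 1: a=4 b=286/1305 c=-149/2610 d=-373/4698
  seg 2: a=2 b=-5917/2610 c=-1007/1305 d=19/58
  seg 3: a=-3 b=-3713/2610 c=1558/1305 d=-779/4698
  seg 4: a=-1 b=1649/1305 c=-779/2610 d=779/23490
S(25/2) = 779/2320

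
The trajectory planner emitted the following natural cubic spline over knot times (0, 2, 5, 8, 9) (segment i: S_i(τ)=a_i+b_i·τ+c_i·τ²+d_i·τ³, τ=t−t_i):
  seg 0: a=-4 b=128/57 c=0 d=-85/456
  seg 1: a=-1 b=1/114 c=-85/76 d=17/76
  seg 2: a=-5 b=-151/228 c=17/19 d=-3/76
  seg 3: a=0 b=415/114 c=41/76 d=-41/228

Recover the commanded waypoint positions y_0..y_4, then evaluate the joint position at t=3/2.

y_0 = S_0(0) = a_0 = -4
y_1 = S_1(0) = a_1 = -1
y_2 = S_2(0) = a_2 = -5
y_3 = S_3(0) = a_3 = 0
y_4 = S_3(1) = 4
t_q=3/2 is in segment 0 (τ=3/2); S_0(τ)=-1533/1216

y_0=-4 y_1=-1 y_2=-5 y_3=0 y_4=4
S(3/2) = -1533/1216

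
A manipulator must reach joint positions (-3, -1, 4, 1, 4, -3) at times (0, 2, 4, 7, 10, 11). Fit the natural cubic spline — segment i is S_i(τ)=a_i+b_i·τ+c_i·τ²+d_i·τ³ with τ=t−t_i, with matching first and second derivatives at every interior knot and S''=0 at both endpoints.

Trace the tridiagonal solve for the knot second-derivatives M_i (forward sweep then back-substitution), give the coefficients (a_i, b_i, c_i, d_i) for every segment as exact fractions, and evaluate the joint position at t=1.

Δ: Δ0=1, Δ1=5/2, Δ2=-1, Δ3=1, Δ4=-7
row 1: diag=8, rhs=9; c'=1/4, d'=9/8
row 2: denom=10−2·1/4=19/2; d'=(-21−2·9/8)/(19/2)=-93/38
row 3: denom=12−3·6/19=210/19; d'=(12−3·-93/38)/(210/19)=7/4
row 4: denom=8−3·19/70=503/70; d'=(-48−3·7/4)/(503/70)=-7455/1006
back: M4=-7455/1006
back: M3=7/4−19/70·-7455/1006=1892/503
back: M2=-93/38−6/19·1892/503=-3657/1006
back: M1=9/8−1/4·-3657/1006=1023/503
M: M0=0, M1=1023/503, M2=-3657/1006, M3=1892/503, M4=-7455/1006, M5=0
seg 0: a=-3, c=M0/2=0, d=(M1−M0)/(6·2)=341/2012, b=Δ0−h0·(2M0+M1)/6=162/503
seg 1: a=-1, c=M1/2=1023/1006, d=(M2−M1)/(6·2)=-1901/4024, b=Δ1−h1·(2M1+M2)/6=1185/503
seg 2: a=4, c=M2/2=-3657/2012, d=(M3−M2)/(6·3)=7441/18108, b=Δ2−h2·(2M2+M3)/6=759/1006
seg 3: a=1, c=M3/2=946/503, d=(M4−M3)/(6·3)=-11239/18108, b=Δ3−h3·(2M3+M4)/6=1899/2012
seg 4: a=4, c=M4/2=-7455/2012, d=(M5−M4)/(6·1)=2485/2012, b=Δ4−h4·(2M4+M5)/6=-4557/1006
t_q=1 → seg 0, τ=1; S=-3+162/503·τ+0·τ²+341/2012·τ³=-5047/2012

  seg 0: a=-3 b=162/503 c=0 d=341/2012
  seg 1: a=-1 b=1185/503 c=1023/1006 d=-1901/4024
  seg 2: a=4 b=759/1006 c=-3657/2012 d=7441/18108
  seg 3: a=1 b=1899/2012 c=946/503 d=-11239/18108
  seg 4: a=4 b=-4557/1006 c=-7455/2012 d=2485/2012
S(1) = -5047/2012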